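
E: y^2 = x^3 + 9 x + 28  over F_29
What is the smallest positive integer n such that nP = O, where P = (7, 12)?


Compute successive multiples of P until we hit O:
  1P = (7, 12)
  2P = (21, 13)
  3P = (5, 13)
  4P = (10, 4)
  5P = (3, 16)
  6P = (20, 1)
  7P = (1, 3)
  8P = (16, 18)
  ... (continuing to 26P)
  26P = O

ord(P) = 26


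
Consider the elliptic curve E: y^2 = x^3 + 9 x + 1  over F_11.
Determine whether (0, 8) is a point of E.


Check whether y^2 = x^3 + 9 x + 1 (mod 11) for (x, y) = (0, 8).
LHS: y^2 = 8^2 mod 11 = 9
RHS: x^3 + 9 x + 1 = 0^3 + 9*0 + 1 mod 11 = 1
LHS != RHS

No, not on the curve


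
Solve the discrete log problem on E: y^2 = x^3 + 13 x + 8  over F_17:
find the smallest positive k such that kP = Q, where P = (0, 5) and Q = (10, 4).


Enumerate multiples of P until we hit Q = (10, 4):
  1P = (0, 5)
  2P = (9, 2)
  3P = (10, 4)
Match found at i = 3.

k = 3


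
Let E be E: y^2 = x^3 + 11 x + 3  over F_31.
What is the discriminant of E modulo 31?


4 a^3 + 27 b^2 = 4*11^3 + 27*3^2 = 5324 + 243 = 5567
Delta = -16 * (5567) = -89072
Delta mod 31 = 22

Delta = 22 (mod 31)


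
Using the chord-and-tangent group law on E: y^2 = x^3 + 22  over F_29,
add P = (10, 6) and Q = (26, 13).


P != Q, so use the chord formula.
s = (y2 - y1) / (x2 - x1) = (7) / (16) mod 29 = 24
x3 = s^2 - x1 - x2 mod 29 = 24^2 - 10 - 26 = 18
y3 = s (x1 - x3) - y1 mod 29 = 24 * (10 - 18) - 6 = 5

P + Q = (18, 5)


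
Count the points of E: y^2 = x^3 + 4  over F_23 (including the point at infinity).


For each x in F_23, count y with y^2 = x^3 + 0 x + 4 mod 23:
  x = 0: RHS = 4, y in [2, 21]  -> 2 point(s)
  x = 2: RHS = 12, y in [9, 14]  -> 2 point(s)
  x = 3: RHS = 8, y in [10, 13]  -> 2 point(s)
  x = 6: RHS = 13, y in [6, 17]  -> 2 point(s)
  x = 7: RHS = 2, y in [5, 18]  -> 2 point(s)
  x = 11: RHS = 1, y in [1, 22]  -> 2 point(s)
  x = 13: RHS = 16, y in [4, 19]  -> 2 point(s)
  x = 16: RHS = 6, y in [11, 12]  -> 2 point(s)
  x = 17: RHS = 18, y in [8, 15]  -> 2 point(s)
  x = 19: RHS = 9, y in [3, 20]  -> 2 point(s)
  x = 20: RHS = 0, y in [0]  -> 1 point(s)
  x = 22: RHS = 3, y in [7, 16]  -> 2 point(s)
Affine points: 23. Add the point at infinity: total = 24.

#E(F_23) = 24


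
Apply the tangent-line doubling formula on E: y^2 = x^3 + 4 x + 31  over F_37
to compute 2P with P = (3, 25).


Doubling: s = (3 x1^2 + a) / (2 y1)
s = (3*3^2 + 4) / (2*25) mod 37 = 28
x3 = s^2 - 2 x1 mod 37 = 28^2 - 2*3 = 1
y3 = s (x1 - x3) - y1 mod 37 = 28 * (3 - 1) - 25 = 31

2P = (1, 31)


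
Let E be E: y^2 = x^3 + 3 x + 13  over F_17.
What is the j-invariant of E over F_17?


Delta = -16(4 a^3 + 27 b^2) mod 17 = 13
-1728 * (4 a)^3 = -1728 * (4*3)^3 mod 17 = 15
j = 15 * 13^(-1) mod 17 = 9

j = 9 (mod 17)


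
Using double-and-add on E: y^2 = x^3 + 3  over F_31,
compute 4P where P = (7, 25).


k = 4 = 100_2 (binary, LSB first: 001)
Double-and-add from P = (7, 25):
  bit 0 = 0: acc unchanged = O
  bit 1 = 0: acc unchanged = O
  bit 2 = 1: acc = O + (23, 24) = (23, 24)

4P = (23, 24)


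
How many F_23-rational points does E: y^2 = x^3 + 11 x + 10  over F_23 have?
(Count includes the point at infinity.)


For each x in F_23, count y with y^2 = x^3 + 11 x + 10 mod 23:
  x = 3: RHS = 1, y in [1, 22]  -> 2 point(s)
  x = 4: RHS = 3, y in [7, 16]  -> 2 point(s)
  x = 5: RHS = 6, y in [11, 12]  -> 2 point(s)
  x = 6: RHS = 16, y in [4, 19]  -> 2 point(s)
  x = 7: RHS = 16, y in [4, 19]  -> 2 point(s)
  x = 8: RHS = 12, y in [9, 14]  -> 2 point(s)
  x = 10: RHS = 16, y in [4, 19]  -> 2 point(s)
  x = 11: RHS = 13, y in [6, 17]  -> 2 point(s)
  x = 13: RHS = 4, y in [2, 21]  -> 2 point(s)
  x = 15: RHS = 8, y in [10, 13]  -> 2 point(s)
  x = 16: RHS = 4, y in [2, 21]  -> 2 point(s)
  x = 17: RHS = 4, y in [2, 21]  -> 2 point(s)
  x = 21: RHS = 3, y in [7, 16]  -> 2 point(s)
Affine points: 26. Add the point at infinity: total = 27.

#E(F_23) = 27


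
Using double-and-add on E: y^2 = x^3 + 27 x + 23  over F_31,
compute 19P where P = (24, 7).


k = 19 = 10011_2 (binary, LSB first: 11001)
Double-and-add from P = (24, 7):
  bit 0 = 1: acc = O + (24, 7) = (24, 7)
  bit 1 = 1: acc = (24, 7) + (16, 26) = (1, 12)
  bit 2 = 0: acc unchanged = (1, 12)
  bit 3 = 0: acc unchanged = (1, 12)
  bit 4 = 1: acc = (1, 12) + (4, 28) = (20, 21)

19P = (20, 21)


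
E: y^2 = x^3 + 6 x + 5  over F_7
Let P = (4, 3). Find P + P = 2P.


Doubling: s = (3 x1^2 + a) / (2 y1)
s = (3*4^2 + 6) / (2*3) mod 7 = 2
x3 = s^2 - 2 x1 mod 7 = 2^2 - 2*4 = 3
y3 = s (x1 - x3) - y1 mod 7 = 2 * (4 - 3) - 3 = 6

2P = (3, 6)


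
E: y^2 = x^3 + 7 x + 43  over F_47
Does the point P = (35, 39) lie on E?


Check whether y^2 = x^3 + 7 x + 43 (mod 47) for (x, y) = (35, 39).
LHS: y^2 = 39^2 mod 47 = 17
RHS: x^3 + 7 x + 43 = 35^3 + 7*35 + 43 mod 47 = 17
LHS = RHS

Yes, on the curve


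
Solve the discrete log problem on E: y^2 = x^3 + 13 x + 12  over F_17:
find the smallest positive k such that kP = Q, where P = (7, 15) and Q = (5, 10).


Enumerate multiples of P until we hit Q = (5, 10):
  1P = (7, 15)
  2P = (5, 7)
  3P = (4, 14)
  4P = (8, 13)
  5P = (6, 0)
  6P = (8, 4)
  7P = (4, 3)
  8P = (5, 10)
Match found at i = 8.

k = 8


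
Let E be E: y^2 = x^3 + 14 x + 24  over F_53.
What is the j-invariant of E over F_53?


Delta = -16(4 a^3 + 27 b^2) mod 53 = 29
-1728 * (4 a)^3 = -1728 * (4*14)^3 mod 53 = 37
j = 37 * 29^(-1) mod 53 = 36

j = 36 (mod 53)


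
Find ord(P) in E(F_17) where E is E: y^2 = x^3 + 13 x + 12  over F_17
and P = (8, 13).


Compute successive multiples of P until we hit O:
  1P = (8, 13)
  2P = (5, 10)
  3P = (5, 7)
  4P = (8, 4)
  5P = O

ord(P) = 5


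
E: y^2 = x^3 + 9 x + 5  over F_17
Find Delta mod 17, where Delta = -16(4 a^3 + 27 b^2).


4 a^3 + 27 b^2 = 4*9^3 + 27*5^2 = 2916 + 675 = 3591
Delta = -16 * (3591) = -57456
Delta mod 17 = 4

Delta = 4 (mod 17)


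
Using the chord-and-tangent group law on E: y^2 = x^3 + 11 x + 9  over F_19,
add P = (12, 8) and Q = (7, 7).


P != Q, so use the chord formula.
s = (y2 - y1) / (x2 - x1) = (18) / (14) mod 19 = 4
x3 = s^2 - x1 - x2 mod 19 = 4^2 - 12 - 7 = 16
y3 = s (x1 - x3) - y1 mod 19 = 4 * (12 - 16) - 8 = 14

P + Q = (16, 14)


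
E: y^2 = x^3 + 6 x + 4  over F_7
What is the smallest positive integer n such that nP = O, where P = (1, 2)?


Compute successive multiples of P until we hit O:
  1P = (1, 2)
  2P = (0, 2)
  3P = (6, 5)
  4P = (4, 6)
  5P = (3, 0)
  6P = (4, 1)
  7P = (6, 2)
  8P = (0, 5)
  ... (continuing to 10P)
  10P = O

ord(P) = 10


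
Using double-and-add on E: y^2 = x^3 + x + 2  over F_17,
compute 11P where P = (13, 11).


k = 11 = 1011_2 (binary, LSB first: 1101)
Double-and-add from P = (13, 11):
  bit 0 = 1: acc = O + (13, 11) = (13, 11)
  bit 1 = 1: acc = (13, 11) + (0, 11) = (4, 6)
  bit 2 = 0: acc unchanged = (4, 6)
  bit 3 = 1: acc = (4, 6) + (12, 12) = (9, 3)

11P = (9, 3)


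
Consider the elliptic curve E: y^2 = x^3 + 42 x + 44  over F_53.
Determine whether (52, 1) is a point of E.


Check whether y^2 = x^3 + 42 x + 44 (mod 53) for (x, y) = (52, 1).
LHS: y^2 = 1^2 mod 53 = 1
RHS: x^3 + 42 x + 44 = 52^3 + 42*52 + 44 mod 53 = 1
LHS = RHS

Yes, on the curve


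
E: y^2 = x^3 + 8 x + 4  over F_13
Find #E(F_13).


For each x in F_13, count y with y^2 = x^3 + 8 x + 4 mod 13:
  x = 0: RHS = 4, y in [2, 11]  -> 2 point(s)
  x = 1: RHS = 0, y in [0]  -> 1 point(s)
  x = 3: RHS = 3, y in [4, 9]  -> 2 point(s)
  x = 4: RHS = 9, y in [3, 10]  -> 2 point(s)
  x = 5: RHS = 0, y in [0]  -> 1 point(s)
  x = 7: RHS = 0, y in [0]  -> 1 point(s)
  x = 9: RHS = 12, y in [5, 8]  -> 2 point(s)
Affine points: 11. Add the point at infinity: total = 12.

#E(F_13) = 12


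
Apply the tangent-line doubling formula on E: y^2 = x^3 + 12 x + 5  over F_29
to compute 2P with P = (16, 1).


Doubling: s = (3 x1^2 + a) / (2 y1)
s = (3*16^2 + 12) / (2*1) mod 29 = 13
x3 = s^2 - 2 x1 mod 29 = 13^2 - 2*16 = 21
y3 = s (x1 - x3) - y1 mod 29 = 13 * (16 - 21) - 1 = 21

2P = (21, 21)


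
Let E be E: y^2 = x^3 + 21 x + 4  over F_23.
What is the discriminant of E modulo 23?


4 a^3 + 27 b^2 = 4*21^3 + 27*4^2 = 37044 + 432 = 37476
Delta = -16 * (37476) = -599616
Delta mod 23 = 17

Delta = 17 (mod 23)


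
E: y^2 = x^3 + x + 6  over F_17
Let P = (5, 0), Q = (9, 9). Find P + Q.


P != Q, so use the chord formula.
s = (y2 - y1) / (x2 - x1) = (9) / (4) mod 17 = 15
x3 = s^2 - x1 - x2 mod 17 = 15^2 - 5 - 9 = 7
y3 = s (x1 - x3) - y1 mod 17 = 15 * (5 - 7) - 0 = 4

P + Q = (7, 4)


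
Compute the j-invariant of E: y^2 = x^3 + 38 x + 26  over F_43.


Delta = -16(4 a^3 + 27 b^2) mod 43 = 26
-1728 * (4 a)^3 = -1728 * (4*38)^3 mod 43 = 16
j = 16 * 26^(-1) mod 43 = 37

j = 37 (mod 43)


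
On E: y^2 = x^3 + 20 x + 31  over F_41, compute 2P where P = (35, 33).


k = 2 = 10_2 (binary, LSB first: 01)
Double-and-add from P = (35, 33):
  bit 0 = 0: acc unchanged = O
  bit 1 = 1: acc = O + (35, 8) = (35, 8)

2P = (35, 8)


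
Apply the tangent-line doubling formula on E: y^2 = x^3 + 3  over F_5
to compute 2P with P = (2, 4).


Doubling: s = (3 x1^2 + a) / (2 y1)
s = (3*2^2 + 0) / (2*4) mod 5 = 4
x3 = s^2 - 2 x1 mod 5 = 4^2 - 2*2 = 2
y3 = s (x1 - x3) - y1 mod 5 = 4 * (2 - 2) - 4 = 1

2P = (2, 1)


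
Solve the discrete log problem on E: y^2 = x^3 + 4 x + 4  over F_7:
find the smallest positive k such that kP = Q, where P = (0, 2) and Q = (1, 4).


Enumerate multiples of P until we hit Q = (1, 4):
  1P = (0, 2)
  2P = (1, 4)
Match found at i = 2.

k = 2


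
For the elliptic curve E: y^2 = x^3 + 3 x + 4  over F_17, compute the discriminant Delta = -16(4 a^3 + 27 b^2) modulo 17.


4 a^3 + 27 b^2 = 4*3^3 + 27*4^2 = 108 + 432 = 540
Delta = -16 * (540) = -8640
Delta mod 17 = 13

Delta = 13 (mod 17)


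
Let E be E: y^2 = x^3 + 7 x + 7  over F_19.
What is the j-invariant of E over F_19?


Delta = -16(4 a^3 + 27 b^2) mod 19 = 10
-1728 * (4 a)^3 = -1728 * (4*7)^3 mod 19 = 7
j = 7 * 10^(-1) mod 19 = 14

j = 14 (mod 19)


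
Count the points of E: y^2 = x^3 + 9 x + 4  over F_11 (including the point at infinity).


For each x in F_11, count y with y^2 = x^3 + 9 x + 4 mod 11:
  x = 0: RHS = 4, y in [2, 9]  -> 2 point(s)
  x = 1: RHS = 3, y in [5, 6]  -> 2 point(s)
  x = 3: RHS = 3, y in [5, 6]  -> 2 point(s)
  x = 4: RHS = 5, y in [4, 7]  -> 2 point(s)
  x = 5: RHS = 9, y in [3, 8]  -> 2 point(s)
  x = 7: RHS = 3, y in [5, 6]  -> 2 point(s)
  x = 8: RHS = 5, y in [4, 7]  -> 2 point(s)
  x = 9: RHS = 0, y in [0]  -> 1 point(s)
  x = 10: RHS = 5, y in [4, 7]  -> 2 point(s)
Affine points: 17. Add the point at infinity: total = 18.

#E(F_11) = 18


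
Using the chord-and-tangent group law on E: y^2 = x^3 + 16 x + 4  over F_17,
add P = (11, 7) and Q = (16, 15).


P != Q, so use the chord formula.
s = (y2 - y1) / (x2 - x1) = (8) / (5) mod 17 = 5
x3 = s^2 - x1 - x2 mod 17 = 5^2 - 11 - 16 = 15
y3 = s (x1 - x3) - y1 mod 17 = 5 * (11 - 15) - 7 = 7

P + Q = (15, 7)


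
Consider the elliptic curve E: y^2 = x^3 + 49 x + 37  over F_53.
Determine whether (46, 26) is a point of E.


Check whether y^2 = x^3 + 49 x + 37 (mod 53) for (x, y) = (46, 26).
LHS: y^2 = 26^2 mod 53 = 40
RHS: x^3 + 49 x + 37 = 46^3 + 49*46 + 37 mod 53 = 40
LHS = RHS

Yes, on the curve


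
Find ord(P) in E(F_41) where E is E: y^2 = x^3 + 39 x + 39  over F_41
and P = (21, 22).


Compute successive multiples of P until we hit O:
  1P = (21, 22)
  2P = (8, 17)
  3P = (17, 30)
  4P = (7, 32)
  5P = (11, 6)
  6P = (5, 20)
  7P = (40, 32)
  8P = (29, 4)
  ... (continuing to 42P)
  42P = O

ord(P) = 42


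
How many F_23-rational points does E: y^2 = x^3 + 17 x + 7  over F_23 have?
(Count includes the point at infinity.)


For each x in F_23, count y with y^2 = x^3 + 17 x + 7 mod 23:
  x = 1: RHS = 2, y in [5, 18]  -> 2 point(s)
  x = 2: RHS = 3, y in [7, 16]  -> 2 point(s)
  x = 3: RHS = 16, y in [4, 19]  -> 2 point(s)
  x = 4: RHS = 1, y in [1, 22]  -> 2 point(s)
  x = 6: RHS = 3, y in [7, 16]  -> 2 point(s)
  x = 7: RHS = 9, y in [3, 20]  -> 2 point(s)
  x = 10: RHS = 4, y in [2, 21]  -> 2 point(s)
  x = 15: RHS = 3, y in [7, 16]  -> 2 point(s)
  x = 18: RHS = 4, y in [2, 21]  -> 2 point(s)
  x = 19: RHS = 13, y in [6, 17]  -> 2 point(s)
  x = 22: RHS = 12, y in [9, 14]  -> 2 point(s)
Affine points: 22. Add the point at infinity: total = 23.

#E(F_23) = 23


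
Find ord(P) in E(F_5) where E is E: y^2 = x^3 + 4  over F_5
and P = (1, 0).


Compute successive multiples of P until we hit O:
  1P = (1, 0)
  2P = O

ord(P) = 2


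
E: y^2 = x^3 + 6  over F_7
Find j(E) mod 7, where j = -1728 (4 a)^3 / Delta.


Delta = -16(4 a^3 + 27 b^2) mod 7 = 2
-1728 * (4 a)^3 = -1728 * (4*0)^3 mod 7 = 0
j = 0 * 2^(-1) mod 7 = 0

j = 0 (mod 7)


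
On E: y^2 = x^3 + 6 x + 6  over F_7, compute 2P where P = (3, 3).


Doubling: s = (3 x1^2 + a) / (2 y1)
s = (3*3^2 + 6) / (2*3) mod 7 = 2
x3 = s^2 - 2 x1 mod 7 = 2^2 - 2*3 = 5
y3 = s (x1 - x3) - y1 mod 7 = 2 * (3 - 5) - 3 = 0

2P = (5, 0)


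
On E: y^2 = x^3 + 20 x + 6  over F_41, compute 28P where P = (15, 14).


k = 28 = 11100_2 (binary, LSB first: 00111)
Double-and-add from P = (15, 14):
  bit 0 = 0: acc unchanged = O
  bit 1 = 0: acc unchanged = O
  bit 2 = 1: acc = O + (26, 29) = (26, 29)
  bit 3 = 1: acc = (26, 29) + (32, 32) = (14, 18)
  bit 4 = 1: acc = (14, 18) + (38, 1) = (31, 6)

28P = (31, 6)


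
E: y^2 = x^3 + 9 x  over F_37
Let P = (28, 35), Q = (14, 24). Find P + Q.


P != Q, so use the chord formula.
s = (y2 - y1) / (x2 - x1) = (26) / (23) mod 37 = 14
x3 = s^2 - x1 - x2 mod 37 = 14^2 - 28 - 14 = 6
y3 = s (x1 - x3) - y1 mod 37 = 14 * (28 - 6) - 35 = 14

P + Q = (6, 14)


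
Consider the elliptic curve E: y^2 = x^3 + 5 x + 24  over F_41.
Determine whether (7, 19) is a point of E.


Check whether y^2 = x^3 + 5 x + 24 (mod 41) for (x, y) = (7, 19).
LHS: y^2 = 19^2 mod 41 = 33
RHS: x^3 + 5 x + 24 = 7^3 + 5*7 + 24 mod 41 = 33
LHS = RHS

Yes, on the curve


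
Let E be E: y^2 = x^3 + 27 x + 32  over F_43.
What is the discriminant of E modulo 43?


4 a^3 + 27 b^2 = 4*27^3 + 27*32^2 = 78732 + 27648 = 106380
Delta = -16 * (106380) = -1702080
Delta mod 43 = 32

Delta = 32 (mod 43)


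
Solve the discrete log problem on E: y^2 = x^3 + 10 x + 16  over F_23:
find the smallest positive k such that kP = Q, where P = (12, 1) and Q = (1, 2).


Enumerate multiples of P until we hit Q = (1, 2):
  1P = (12, 1)
  2P = (11, 13)
  3P = (6, 19)
  4P = (14, 5)
  5P = (1, 21)
  6P = (0, 19)
  7P = (19, 21)
  8P = (18, 18)
  9P = (17, 4)
  10P = (10, 14)
  11P = (3, 21)
  12P = (3, 2)
  13P = (10, 9)
  14P = (17, 19)
  15P = (18, 5)
  16P = (19, 2)
  17P = (0, 4)
  18P = (1, 2)
Match found at i = 18.

k = 18


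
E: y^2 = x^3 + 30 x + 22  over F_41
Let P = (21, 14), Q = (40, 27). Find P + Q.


P != Q, so use the chord formula.
s = (y2 - y1) / (x2 - x1) = (13) / (19) mod 41 = 5
x3 = s^2 - x1 - x2 mod 41 = 5^2 - 21 - 40 = 5
y3 = s (x1 - x3) - y1 mod 41 = 5 * (21 - 5) - 14 = 25

P + Q = (5, 25)


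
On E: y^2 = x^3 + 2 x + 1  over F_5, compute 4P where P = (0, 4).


k = 4 = 100_2 (binary, LSB first: 001)
Double-and-add from P = (0, 4):
  bit 0 = 0: acc unchanged = O
  bit 1 = 0: acc unchanged = O
  bit 2 = 1: acc = O + (3, 3) = (3, 3)

4P = (3, 3)


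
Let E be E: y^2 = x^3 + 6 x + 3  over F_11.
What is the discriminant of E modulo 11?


4 a^3 + 27 b^2 = 4*6^3 + 27*3^2 = 864 + 243 = 1107
Delta = -16 * (1107) = -17712
Delta mod 11 = 9

Delta = 9 (mod 11)


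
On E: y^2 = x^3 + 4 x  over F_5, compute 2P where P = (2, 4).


Doubling: s = (3 x1^2 + a) / (2 y1)
s = (3*2^2 + 4) / (2*4) mod 5 = 2
x3 = s^2 - 2 x1 mod 5 = 2^2 - 2*2 = 0
y3 = s (x1 - x3) - y1 mod 5 = 2 * (2 - 0) - 4 = 0

2P = (0, 0)


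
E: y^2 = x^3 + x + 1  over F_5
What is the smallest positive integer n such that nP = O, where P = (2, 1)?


Compute successive multiples of P until we hit O:
  1P = (2, 1)
  2P = (2, 4)
  3P = O

ord(P) = 3


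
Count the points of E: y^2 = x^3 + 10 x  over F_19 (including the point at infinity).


For each x in F_19, count y with y^2 = x^3 + 10 x + 0 mod 19:
  x = 0: RHS = 0, y in [0]  -> 1 point(s)
  x = 1: RHS = 11, y in [7, 12]  -> 2 point(s)
  x = 2: RHS = 9, y in [3, 16]  -> 2 point(s)
  x = 3: RHS = 0, y in [0]  -> 1 point(s)
  x = 4: RHS = 9, y in [3, 16]  -> 2 point(s)
  x = 5: RHS = 4, y in [2, 17]  -> 2 point(s)
  x = 10: RHS = 17, y in [6, 13]  -> 2 point(s)
  x = 11: RHS = 16, y in [4, 15]  -> 2 point(s)
  x = 12: RHS = 5, y in [9, 10]  -> 2 point(s)
  x = 13: RHS = 9, y in [3, 16]  -> 2 point(s)
  x = 16: RHS = 0, y in [0]  -> 1 point(s)
Affine points: 19. Add the point at infinity: total = 20.

#E(F_19) = 20


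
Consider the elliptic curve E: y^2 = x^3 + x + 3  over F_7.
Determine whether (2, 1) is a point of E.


Check whether y^2 = x^3 + 1 x + 3 (mod 7) for (x, y) = (2, 1).
LHS: y^2 = 1^2 mod 7 = 1
RHS: x^3 + 1 x + 3 = 2^3 + 1*2 + 3 mod 7 = 6
LHS != RHS

No, not on the curve


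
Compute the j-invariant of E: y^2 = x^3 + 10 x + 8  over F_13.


Delta = -16(4 a^3 + 27 b^2) mod 13 = 2
-1728 * (4 a)^3 = -1728 * (4*10)^3 mod 13 = 1
j = 1 * 2^(-1) mod 13 = 7

j = 7 (mod 13)


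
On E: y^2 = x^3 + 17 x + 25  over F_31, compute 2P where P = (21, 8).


k = 2 = 10_2 (binary, LSB first: 01)
Double-and-add from P = (21, 8):
  bit 0 = 0: acc unchanged = O
  bit 1 = 1: acc = O + (30, 21) = (30, 21)

2P = (30, 21)


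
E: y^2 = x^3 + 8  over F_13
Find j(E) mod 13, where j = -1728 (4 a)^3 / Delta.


Delta = -16(4 a^3 + 27 b^2) mod 13 = 3
-1728 * (4 a)^3 = -1728 * (4*0)^3 mod 13 = 0
j = 0 * 3^(-1) mod 13 = 0

j = 0 (mod 13)


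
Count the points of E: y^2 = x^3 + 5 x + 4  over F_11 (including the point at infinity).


For each x in F_11, count y with y^2 = x^3 + 5 x + 4 mod 11:
  x = 0: RHS = 4, y in [2, 9]  -> 2 point(s)
  x = 2: RHS = 0, y in [0]  -> 1 point(s)
  x = 4: RHS = 0, y in [0]  -> 1 point(s)
  x = 5: RHS = 0, y in [0]  -> 1 point(s)
  x = 10: RHS = 9, y in [3, 8]  -> 2 point(s)
Affine points: 7. Add the point at infinity: total = 8.

#E(F_11) = 8


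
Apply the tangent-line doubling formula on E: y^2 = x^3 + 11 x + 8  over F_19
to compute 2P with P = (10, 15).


Doubling: s = (3 x1^2 + a) / (2 y1)
s = (3*10^2 + 11) / (2*15) mod 19 = 11
x3 = s^2 - 2 x1 mod 19 = 11^2 - 2*10 = 6
y3 = s (x1 - x3) - y1 mod 19 = 11 * (10 - 6) - 15 = 10

2P = (6, 10)


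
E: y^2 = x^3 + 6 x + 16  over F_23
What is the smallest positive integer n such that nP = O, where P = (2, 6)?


Compute successive multiples of P until we hit O:
  1P = (2, 6)
  2P = (4, 14)
  3P = (10, 8)
  4P = (1, 0)
  5P = (10, 15)
  6P = (4, 9)
  7P = (2, 17)
  8P = O

ord(P) = 8


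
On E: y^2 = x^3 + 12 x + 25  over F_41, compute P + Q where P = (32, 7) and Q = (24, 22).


P != Q, so use the chord formula.
s = (y2 - y1) / (x2 - x1) = (15) / (33) mod 41 = 34
x3 = s^2 - x1 - x2 mod 41 = 34^2 - 32 - 24 = 34
y3 = s (x1 - x3) - y1 mod 41 = 34 * (32 - 34) - 7 = 7

P + Q = (34, 7)


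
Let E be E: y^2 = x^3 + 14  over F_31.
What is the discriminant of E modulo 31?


4 a^3 + 27 b^2 = 4*0^3 + 27*14^2 = 0 + 5292 = 5292
Delta = -16 * (5292) = -84672
Delta mod 31 = 20

Delta = 20 (mod 31)


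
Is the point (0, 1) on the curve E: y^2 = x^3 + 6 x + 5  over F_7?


Check whether y^2 = x^3 + 6 x + 5 (mod 7) for (x, y) = (0, 1).
LHS: y^2 = 1^2 mod 7 = 1
RHS: x^3 + 6 x + 5 = 0^3 + 6*0 + 5 mod 7 = 5
LHS != RHS

No, not on the curve


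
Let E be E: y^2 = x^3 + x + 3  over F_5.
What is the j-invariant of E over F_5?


Delta = -16(4 a^3 + 27 b^2) mod 5 = 3
-1728 * (4 a)^3 = -1728 * (4*1)^3 mod 5 = 3
j = 3 * 3^(-1) mod 5 = 1

j = 1 (mod 5)


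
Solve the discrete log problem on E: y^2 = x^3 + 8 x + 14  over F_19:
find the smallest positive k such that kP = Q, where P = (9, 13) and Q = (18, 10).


Enumerate multiples of P until we hit Q = (18, 10):
  1P = (9, 13)
  2P = (18, 9)
  3P = (18, 10)
Match found at i = 3.

k = 3


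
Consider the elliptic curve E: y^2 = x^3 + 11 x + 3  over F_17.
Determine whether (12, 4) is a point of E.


Check whether y^2 = x^3 + 11 x + 3 (mod 17) for (x, y) = (12, 4).
LHS: y^2 = 4^2 mod 17 = 16
RHS: x^3 + 11 x + 3 = 12^3 + 11*12 + 3 mod 17 = 10
LHS != RHS

No, not on the curve


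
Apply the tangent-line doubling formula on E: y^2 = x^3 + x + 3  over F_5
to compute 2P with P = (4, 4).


Doubling: s = (3 x1^2 + a) / (2 y1)
s = (3*4^2 + 1) / (2*4) mod 5 = 3
x3 = s^2 - 2 x1 mod 5 = 3^2 - 2*4 = 1
y3 = s (x1 - x3) - y1 mod 5 = 3 * (4 - 1) - 4 = 0

2P = (1, 0)


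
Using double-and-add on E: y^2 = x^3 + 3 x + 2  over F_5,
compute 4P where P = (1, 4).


k = 4 = 100_2 (binary, LSB first: 001)
Double-and-add from P = (1, 4):
  bit 0 = 0: acc unchanged = O
  bit 1 = 0: acc unchanged = O
  bit 2 = 1: acc = O + (1, 1) = (1, 1)

4P = (1, 1)


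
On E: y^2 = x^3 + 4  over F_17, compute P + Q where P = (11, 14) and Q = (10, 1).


P != Q, so use the chord formula.
s = (y2 - y1) / (x2 - x1) = (4) / (16) mod 17 = 13
x3 = s^2 - x1 - x2 mod 17 = 13^2 - 11 - 10 = 12
y3 = s (x1 - x3) - y1 mod 17 = 13 * (11 - 12) - 14 = 7

P + Q = (12, 7)


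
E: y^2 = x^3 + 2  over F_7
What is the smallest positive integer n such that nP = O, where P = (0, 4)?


Compute successive multiples of P until we hit O:
  1P = (0, 4)
  2P = (0, 3)
  3P = O

ord(P) = 3


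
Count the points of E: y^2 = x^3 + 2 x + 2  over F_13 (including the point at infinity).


For each x in F_13, count y with y^2 = x^3 + 2 x + 2 mod 13:
  x = 2: RHS = 1, y in [1, 12]  -> 2 point(s)
  x = 3: RHS = 9, y in [3, 10]  -> 2 point(s)
  x = 4: RHS = 9, y in [3, 10]  -> 2 point(s)
  x = 6: RHS = 9, y in [3, 10]  -> 2 point(s)
  x = 8: RHS = 10, y in [6, 7]  -> 2 point(s)
  x = 11: RHS = 3, y in [4, 9]  -> 2 point(s)
  x = 12: RHS = 12, y in [5, 8]  -> 2 point(s)
Affine points: 14. Add the point at infinity: total = 15.

#E(F_13) = 15


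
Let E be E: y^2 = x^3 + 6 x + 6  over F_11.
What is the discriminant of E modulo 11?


4 a^3 + 27 b^2 = 4*6^3 + 27*6^2 = 864 + 972 = 1836
Delta = -16 * (1836) = -29376
Delta mod 11 = 5

Delta = 5 (mod 11)


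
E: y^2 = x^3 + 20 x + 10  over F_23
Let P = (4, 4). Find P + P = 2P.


Doubling: s = (3 x1^2 + a) / (2 y1)
s = (3*4^2 + 20) / (2*4) mod 23 = 20
x3 = s^2 - 2 x1 mod 23 = 20^2 - 2*4 = 1
y3 = s (x1 - x3) - y1 mod 23 = 20 * (4 - 1) - 4 = 10

2P = (1, 10)


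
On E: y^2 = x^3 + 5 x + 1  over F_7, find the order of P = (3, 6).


Compute successive multiples of P until we hit O:
  1P = (3, 6)
  2P = (5, 5)
  3P = (1, 0)
  4P = (5, 2)
  5P = (3, 1)
  6P = O

ord(P) = 6


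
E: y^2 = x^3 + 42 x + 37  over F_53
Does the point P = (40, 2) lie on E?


Check whether y^2 = x^3 + 42 x + 37 (mod 53) for (x, y) = (40, 2).
LHS: y^2 = 2^2 mod 53 = 4
RHS: x^3 + 42 x + 37 = 40^3 + 42*40 + 37 mod 53 = 50
LHS != RHS

No, not on the curve


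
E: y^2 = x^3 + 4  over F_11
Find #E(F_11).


For each x in F_11, count y with y^2 = x^3 + 0 x + 4 mod 11:
  x = 0: RHS = 4, y in [2, 9]  -> 2 point(s)
  x = 1: RHS = 5, y in [4, 7]  -> 2 point(s)
  x = 2: RHS = 1, y in [1, 10]  -> 2 point(s)
  x = 3: RHS = 9, y in [3, 8]  -> 2 point(s)
  x = 6: RHS = 0, y in [0]  -> 1 point(s)
  x = 10: RHS = 3, y in [5, 6]  -> 2 point(s)
Affine points: 11. Add the point at infinity: total = 12.

#E(F_11) = 12


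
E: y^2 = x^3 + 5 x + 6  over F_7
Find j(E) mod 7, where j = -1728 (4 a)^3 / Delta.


Delta = -16(4 a^3 + 27 b^2) mod 7 = 3
-1728 * (4 a)^3 = -1728 * (4*5)^3 mod 7 = 6
j = 6 * 3^(-1) mod 7 = 2

j = 2 (mod 7)


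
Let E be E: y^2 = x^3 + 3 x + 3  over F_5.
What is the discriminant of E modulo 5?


4 a^3 + 27 b^2 = 4*3^3 + 27*3^2 = 108 + 243 = 351
Delta = -16 * (351) = -5616
Delta mod 5 = 4

Delta = 4 (mod 5)


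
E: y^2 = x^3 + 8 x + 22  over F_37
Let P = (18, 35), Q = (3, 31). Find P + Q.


P != Q, so use the chord formula.
s = (y2 - y1) / (x2 - x1) = (33) / (22) mod 37 = 20
x3 = s^2 - x1 - x2 mod 37 = 20^2 - 18 - 3 = 9
y3 = s (x1 - x3) - y1 mod 37 = 20 * (18 - 9) - 35 = 34

P + Q = (9, 34)


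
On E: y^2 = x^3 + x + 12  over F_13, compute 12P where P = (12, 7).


k = 12 = 1100_2 (binary, LSB first: 0011)
Double-and-add from P = (12, 7):
  bit 0 = 0: acc unchanged = O
  bit 1 = 0: acc unchanged = O
  bit 2 = 1: acc = O + (2, 3) = (2, 3)
  bit 3 = 1: acc = (2, 3) + (9, 10) = (3, 9)

12P = (3, 9)


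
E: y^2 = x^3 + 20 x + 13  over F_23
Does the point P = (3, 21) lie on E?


Check whether y^2 = x^3 + 20 x + 13 (mod 23) for (x, y) = (3, 21).
LHS: y^2 = 21^2 mod 23 = 4
RHS: x^3 + 20 x + 13 = 3^3 + 20*3 + 13 mod 23 = 8
LHS != RHS

No, not on the curve


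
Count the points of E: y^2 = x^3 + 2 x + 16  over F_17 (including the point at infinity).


For each x in F_17, count y with y^2 = x^3 + 2 x + 16 mod 17:
  x = 0: RHS = 16, y in [4, 13]  -> 2 point(s)
  x = 1: RHS = 2, y in [6, 11]  -> 2 point(s)
  x = 3: RHS = 15, y in [7, 10]  -> 2 point(s)
  x = 5: RHS = 15, y in [7, 10]  -> 2 point(s)
  x = 7: RHS = 16, y in [4, 13]  -> 2 point(s)
  x = 8: RHS = 0, y in [0]  -> 1 point(s)
  x = 9: RHS = 15, y in [7, 10]  -> 2 point(s)
  x = 10: RHS = 16, y in [4, 13]  -> 2 point(s)
  x = 11: RHS = 9, y in [3, 14]  -> 2 point(s)
  x = 12: RHS = 0, y in [0]  -> 1 point(s)
  x = 14: RHS = 0, y in [0]  -> 1 point(s)
  x = 15: RHS = 4, y in [2, 15]  -> 2 point(s)
  x = 16: RHS = 13, y in [8, 9]  -> 2 point(s)
Affine points: 23. Add the point at infinity: total = 24.

#E(F_17) = 24


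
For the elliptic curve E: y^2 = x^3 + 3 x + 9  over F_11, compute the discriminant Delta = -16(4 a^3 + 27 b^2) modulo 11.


4 a^3 + 27 b^2 = 4*3^3 + 27*9^2 = 108 + 2187 = 2295
Delta = -16 * (2295) = -36720
Delta mod 11 = 9

Delta = 9 (mod 11)


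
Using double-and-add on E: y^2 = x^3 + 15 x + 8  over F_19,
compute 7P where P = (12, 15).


k = 7 = 111_2 (binary, LSB first: 111)
Double-and-add from P = (12, 15):
  bit 0 = 1: acc = O + (12, 15) = (12, 15)
  bit 1 = 1: acc = (12, 15) + (12, 4) = O
  bit 2 = 1: acc = O + (12, 15) = (12, 15)

7P = (12, 15)


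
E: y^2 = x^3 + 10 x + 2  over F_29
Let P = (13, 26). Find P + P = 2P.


Doubling: s = (3 x1^2 + a) / (2 y1)
s = (3*13^2 + 10) / (2*26) mod 29 = 25
x3 = s^2 - 2 x1 mod 29 = 25^2 - 2*13 = 19
y3 = s (x1 - x3) - y1 mod 29 = 25 * (13 - 19) - 26 = 27

2P = (19, 27)


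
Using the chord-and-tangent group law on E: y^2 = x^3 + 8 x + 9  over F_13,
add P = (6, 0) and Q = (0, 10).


P != Q, so use the chord formula.
s = (y2 - y1) / (x2 - x1) = (10) / (7) mod 13 = 7
x3 = s^2 - x1 - x2 mod 13 = 7^2 - 6 - 0 = 4
y3 = s (x1 - x3) - y1 mod 13 = 7 * (6 - 4) - 0 = 1

P + Q = (4, 1)


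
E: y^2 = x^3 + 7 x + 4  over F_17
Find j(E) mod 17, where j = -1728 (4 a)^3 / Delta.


Delta = -16(4 a^3 + 27 b^2) mod 17 = 2
-1728 * (4 a)^3 = -1728 * (4*7)^3 mod 17 = 13
j = 13 * 2^(-1) mod 17 = 15

j = 15 (mod 17)


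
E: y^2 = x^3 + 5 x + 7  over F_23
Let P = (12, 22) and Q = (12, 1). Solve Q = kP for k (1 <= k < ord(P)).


Enumerate multiples of P until we hit Q = (12, 1):
  1P = (12, 22)
  2P = (22, 1)
  3P = (1, 17)
  4P = (18, 15)
  5P = (18, 8)
  6P = (1, 6)
  7P = (22, 22)
  8P = (12, 1)
Match found at i = 8.

k = 8


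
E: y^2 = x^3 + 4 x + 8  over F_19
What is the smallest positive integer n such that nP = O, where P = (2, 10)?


Compute successive multiples of P until we hit O:
  1P = (2, 10)
  2P = (5, 18)
  3P = (17, 7)
  4P = (16, 8)
  5P = (8, 18)
  6P = (15, 17)
  7P = (6, 1)
  8P = (3, 16)
  ... (continuing to 19P)
  19P = O

ord(P) = 19


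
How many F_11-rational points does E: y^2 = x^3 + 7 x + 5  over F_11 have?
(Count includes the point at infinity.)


For each x in F_11, count y with y^2 = x^3 + 7 x + 5 mod 11:
  x = 0: RHS = 5, y in [4, 7]  -> 2 point(s)
  x = 2: RHS = 5, y in [4, 7]  -> 2 point(s)
  x = 3: RHS = 9, y in [3, 8]  -> 2 point(s)
  x = 4: RHS = 9, y in [3, 8]  -> 2 point(s)
  x = 5: RHS = 0, y in [0]  -> 1 point(s)
  x = 7: RHS = 1, y in [1, 10]  -> 2 point(s)
  x = 8: RHS = 1, y in [1, 10]  -> 2 point(s)
  x = 9: RHS = 5, y in [4, 7]  -> 2 point(s)
Affine points: 15. Add the point at infinity: total = 16.

#E(F_11) = 16


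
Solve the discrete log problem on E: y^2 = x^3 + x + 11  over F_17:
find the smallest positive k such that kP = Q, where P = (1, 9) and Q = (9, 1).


Enumerate multiples of P until we hit Q = (9, 1):
  1P = (1, 9)
  2P = (14, 7)
  3P = (15, 1)
  4P = (10, 1)
  5P = (7, 2)
  6P = (8, 2)
  7P = (9, 16)
  8P = (16, 14)
  9P = (2, 2)
  10P = (12, 0)
  11P = (2, 15)
  12P = (16, 3)
  13P = (9, 1)
Match found at i = 13.

k = 13


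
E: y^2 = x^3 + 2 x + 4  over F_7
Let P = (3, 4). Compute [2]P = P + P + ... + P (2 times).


k = 2 = 10_2 (binary, LSB first: 01)
Double-and-add from P = (3, 4):
  bit 0 = 0: acc unchanged = O
  bit 1 = 1: acc = O + (2, 4) = (2, 4)

2P = (2, 4)


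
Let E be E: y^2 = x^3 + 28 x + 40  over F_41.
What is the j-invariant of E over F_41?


Delta = -16(4 a^3 + 27 b^2) mod 41 = 38
-1728 * (4 a)^3 = -1728 * (4*28)^3 mod 41 = 32
j = 32 * 38^(-1) mod 41 = 3

j = 3 (mod 41)


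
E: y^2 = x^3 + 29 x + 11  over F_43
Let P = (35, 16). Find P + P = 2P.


Doubling: s = (3 x1^2 + a) / (2 y1)
s = (3*35^2 + 29) / (2*16) mod 43 = 19
x3 = s^2 - 2 x1 mod 43 = 19^2 - 2*35 = 33
y3 = s (x1 - x3) - y1 mod 43 = 19 * (35 - 33) - 16 = 22

2P = (33, 22)


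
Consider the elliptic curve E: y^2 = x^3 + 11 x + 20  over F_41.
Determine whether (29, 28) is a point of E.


Check whether y^2 = x^3 + 11 x + 20 (mod 41) for (x, y) = (29, 28).
LHS: y^2 = 28^2 mod 41 = 5
RHS: x^3 + 11 x + 20 = 29^3 + 11*29 + 20 mod 41 = 5
LHS = RHS

Yes, on the curve


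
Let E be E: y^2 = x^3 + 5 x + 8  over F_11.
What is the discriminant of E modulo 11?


4 a^3 + 27 b^2 = 4*5^3 + 27*8^2 = 500 + 1728 = 2228
Delta = -16 * (2228) = -35648
Delta mod 11 = 3

Delta = 3 (mod 11)


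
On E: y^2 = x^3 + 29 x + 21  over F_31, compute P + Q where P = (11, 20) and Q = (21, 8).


P != Q, so use the chord formula.
s = (y2 - y1) / (x2 - x1) = (19) / (10) mod 31 = 5
x3 = s^2 - x1 - x2 mod 31 = 5^2 - 11 - 21 = 24
y3 = s (x1 - x3) - y1 mod 31 = 5 * (11 - 24) - 20 = 8

P + Q = (24, 8)


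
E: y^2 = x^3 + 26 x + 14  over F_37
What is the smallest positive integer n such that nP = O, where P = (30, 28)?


Compute successive multiples of P until we hit O:
  1P = (30, 28)
  2P = (35, 18)
  3P = (13, 12)
  4P = (5, 26)
  5P = (1, 35)
  6P = (27, 7)
  7P = (29, 16)
  8P = (11, 15)
  ... (continuing to 20P)
  20P = O

ord(P) = 20


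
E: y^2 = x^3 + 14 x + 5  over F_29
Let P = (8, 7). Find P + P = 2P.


Doubling: s = (3 x1^2 + a) / (2 y1)
s = (3*8^2 + 14) / (2*7) mod 29 = 23
x3 = s^2 - 2 x1 mod 29 = 23^2 - 2*8 = 20
y3 = s (x1 - x3) - y1 mod 29 = 23 * (8 - 20) - 7 = 7

2P = (20, 7)


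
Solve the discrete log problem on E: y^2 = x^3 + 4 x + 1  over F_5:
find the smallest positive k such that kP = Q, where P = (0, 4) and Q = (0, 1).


Enumerate multiples of P until we hit Q = (0, 1):
  1P = (0, 4)
  2P = (4, 4)
  3P = (1, 1)
  4P = (3, 0)
  5P = (1, 4)
  6P = (4, 1)
  7P = (0, 1)
Match found at i = 7.

k = 7


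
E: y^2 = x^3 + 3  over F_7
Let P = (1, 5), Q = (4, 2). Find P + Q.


P != Q, so use the chord formula.
s = (y2 - y1) / (x2 - x1) = (4) / (3) mod 7 = 6
x3 = s^2 - x1 - x2 mod 7 = 6^2 - 1 - 4 = 3
y3 = s (x1 - x3) - y1 mod 7 = 6 * (1 - 3) - 5 = 4

P + Q = (3, 4)


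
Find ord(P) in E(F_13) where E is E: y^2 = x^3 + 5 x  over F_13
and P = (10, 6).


Compute successive multiples of P until we hit O:
  1P = (10, 6)
  2P = (3, 4)
  3P = (3, 9)
  4P = (10, 7)
  5P = O

ord(P) = 5


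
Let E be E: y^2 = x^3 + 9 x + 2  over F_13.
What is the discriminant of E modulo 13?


4 a^3 + 27 b^2 = 4*9^3 + 27*2^2 = 2916 + 108 = 3024
Delta = -16 * (3024) = -48384
Delta mod 13 = 2

Delta = 2 (mod 13)


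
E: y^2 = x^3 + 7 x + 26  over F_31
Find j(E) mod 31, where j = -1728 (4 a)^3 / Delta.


Delta = -16(4 a^3 + 27 b^2) mod 31 = 15
-1728 * (4 a)^3 = -1728 * (4*7)^3 mod 31 = 1
j = 1 * 15^(-1) mod 31 = 29

j = 29 (mod 31)


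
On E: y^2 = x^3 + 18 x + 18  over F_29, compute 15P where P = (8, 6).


k = 15 = 1111_2 (binary, LSB first: 1111)
Double-and-add from P = (8, 6):
  bit 0 = 1: acc = O + (8, 6) = (8, 6)
  bit 1 = 1: acc = (8, 6) + (22, 10) = (5, 28)
  bit 2 = 1: acc = (5, 28) + (15, 26) = (16, 9)
  bit 3 = 1: acc = (16, 9) + (21, 0) = (8, 23)

15P = (8, 23)


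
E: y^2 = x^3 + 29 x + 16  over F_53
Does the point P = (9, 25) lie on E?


Check whether y^2 = x^3 + 29 x + 16 (mod 53) for (x, y) = (9, 25).
LHS: y^2 = 25^2 mod 53 = 42
RHS: x^3 + 29 x + 16 = 9^3 + 29*9 + 16 mod 53 = 52
LHS != RHS

No, not on the curve


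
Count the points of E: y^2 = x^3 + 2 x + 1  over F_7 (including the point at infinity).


For each x in F_7, count y with y^2 = x^3 + 2 x + 1 mod 7:
  x = 0: RHS = 1, y in [1, 6]  -> 2 point(s)
  x = 1: RHS = 4, y in [2, 5]  -> 2 point(s)
Affine points: 4. Add the point at infinity: total = 5.

#E(F_7) = 5


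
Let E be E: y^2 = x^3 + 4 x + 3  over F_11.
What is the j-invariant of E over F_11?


Delta = -16(4 a^3 + 27 b^2) mod 11 = 2
-1728 * (4 a)^3 = -1728 * (4*4)^3 mod 11 = 7
j = 7 * 2^(-1) mod 11 = 9

j = 9 (mod 11)


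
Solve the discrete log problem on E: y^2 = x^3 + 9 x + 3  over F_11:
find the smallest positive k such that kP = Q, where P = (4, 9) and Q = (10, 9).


Enumerate multiples of P until we hit Q = (10, 9):
  1P = (4, 9)
  2P = (6, 3)
  3P = (10, 9)
Match found at i = 3.

k = 3


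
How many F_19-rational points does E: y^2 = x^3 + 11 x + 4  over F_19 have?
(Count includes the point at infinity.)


For each x in F_19, count y with y^2 = x^3 + 11 x + 4 mod 19:
  x = 0: RHS = 4, y in [2, 17]  -> 2 point(s)
  x = 1: RHS = 16, y in [4, 15]  -> 2 point(s)
  x = 3: RHS = 7, y in [8, 11]  -> 2 point(s)
  x = 4: RHS = 17, y in [6, 13]  -> 2 point(s)
  x = 6: RHS = 1, y in [1, 18]  -> 2 point(s)
  x = 7: RHS = 6, y in [5, 14]  -> 2 point(s)
  x = 13: RHS = 7, y in [8, 11]  -> 2 point(s)
  x = 16: RHS = 1, y in [1, 18]  -> 2 point(s)
  x = 18: RHS = 11, y in [7, 12]  -> 2 point(s)
Affine points: 18. Add the point at infinity: total = 19.

#E(F_19) = 19


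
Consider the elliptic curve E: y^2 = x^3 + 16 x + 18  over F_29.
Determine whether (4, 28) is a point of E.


Check whether y^2 = x^3 + 16 x + 18 (mod 29) for (x, y) = (4, 28).
LHS: y^2 = 28^2 mod 29 = 1
RHS: x^3 + 16 x + 18 = 4^3 + 16*4 + 18 mod 29 = 1
LHS = RHS

Yes, on the curve


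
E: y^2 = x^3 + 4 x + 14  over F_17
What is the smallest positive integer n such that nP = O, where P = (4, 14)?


Compute successive multiples of P until we hit O:
  1P = (4, 14)
  2P = (1, 11)
  3P = (13, 11)
  4P = (2, 8)
  5P = (3, 6)
  6P = (6, 4)
  7P = (15, 7)
  8P = (14, 14)
  ... (continuing to 20P)
  20P = O

ord(P) = 20


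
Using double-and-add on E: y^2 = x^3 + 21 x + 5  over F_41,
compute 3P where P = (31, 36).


k = 3 = 11_2 (binary, LSB first: 11)
Double-and-add from P = (31, 36):
  bit 0 = 1: acc = O + (31, 36) = (31, 36)
  bit 1 = 1: acc = (31, 36) + (25, 1) = (27, 1)

3P = (27, 1)


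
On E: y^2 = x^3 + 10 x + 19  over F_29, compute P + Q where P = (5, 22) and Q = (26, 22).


P != Q, so use the chord formula.
s = (y2 - y1) / (x2 - x1) = (0) / (21) mod 29 = 0
x3 = s^2 - x1 - x2 mod 29 = 0^2 - 5 - 26 = 27
y3 = s (x1 - x3) - y1 mod 29 = 0 * (5 - 27) - 22 = 7

P + Q = (27, 7)


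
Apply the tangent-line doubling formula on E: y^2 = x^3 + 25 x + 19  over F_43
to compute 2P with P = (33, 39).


Doubling: s = (3 x1^2 + a) / (2 y1)
s = (3*33^2 + 25) / (2*39) mod 43 = 40
x3 = s^2 - 2 x1 mod 43 = 40^2 - 2*33 = 29
y3 = s (x1 - x3) - y1 mod 43 = 40 * (33 - 29) - 39 = 35

2P = (29, 35)


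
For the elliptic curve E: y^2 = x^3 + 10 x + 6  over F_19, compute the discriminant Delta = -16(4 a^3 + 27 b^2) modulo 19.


4 a^3 + 27 b^2 = 4*10^3 + 27*6^2 = 4000 + 972 = 4972
Delta = -16 * (4972) = -79552
Delta mod 19 = 1

Delta = 1 (mod 19)


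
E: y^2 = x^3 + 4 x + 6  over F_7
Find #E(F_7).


For each x in F_7, count y with y^2 = x^3 + 4 x + 6 mod 7:
  x = 1: RHS = 4, y in [2, 5]  -> 2 point(s)
  x = 2: RHS = 1, y in [1, 6]  -> 2 point(s)
  x = 4: RHS = 2, y in [3, 4]  -> 2 point(s)
  x = 5: RHS = 4, y in [2, 5]  -> 2 point(s)
  x = 6: RHS = 1, y in [1, 6]  -> 2 point(s)
Affine points: 10. Add the point at infinity: total = 11.

#E(F_7) = 11


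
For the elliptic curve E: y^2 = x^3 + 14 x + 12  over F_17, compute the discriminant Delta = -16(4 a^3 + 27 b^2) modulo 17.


4 a^3 + 27 b^2 = 4*14^3 + 27*12^2 = 10976 + 3888 = 14864
Delta = -16 * (14864) = -237824
Delta mod 17 = 6

Delta = 6 (mod 17)


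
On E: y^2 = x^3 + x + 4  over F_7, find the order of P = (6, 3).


Compute successive multiples of P until we hit O:
  1P = (6, 3)
  2P = (4, 3)
  3P = (4, 4)
  4P = (6, 4)
  5P = O

ord(P) = 5


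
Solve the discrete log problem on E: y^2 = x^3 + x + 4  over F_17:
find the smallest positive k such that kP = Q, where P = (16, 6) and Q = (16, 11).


Enumerate multiples of P until we hit Q = (16, 11):
  1P = (16, 6)
  2P = (4, 15)
  3P = (5, 7)
  4P = (5, 10)
  5P = (4, 2)
  6P = (16, 11)
Match found at i = 6.

k = 6


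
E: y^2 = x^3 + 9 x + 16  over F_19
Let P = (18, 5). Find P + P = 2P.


Doubling: s = (3 x1^2 + a) / (2 y1)
s = (3*18^2 + 9) / (2*5) mod 19 = 5
x3 = s^2 - 2 x1 mod 19 = 5^2 - 2*18 = 8
y3 = s (x1 - x3) - y1 mod 19 = 5 * (18 - 8) - 5 = 7

2P = (8, 7)


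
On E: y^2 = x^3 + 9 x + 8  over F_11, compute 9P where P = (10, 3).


k = 9 = 1001_2 (binary, LSB first: 1001)
Double-and-add from P = (10, 3):
  bit 0 = 1: acc = O + (10, 3) = (10, 3)
  bit 1 = 0: acc unchanged = (10, 3)
  bit 2 = 0: acc unchanged = (10, 3)
  bit 3 = 1: acc = (10, 3) + (8, 3) = (4, 8)

9P = (4, 8)


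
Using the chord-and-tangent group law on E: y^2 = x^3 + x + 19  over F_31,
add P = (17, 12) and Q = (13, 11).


P != Q, so use the chord formula.
s = (y2 - y1) / (x2 - x1) = (30) / (27) mod 31 = 8
x3 = s^2 - x1 - x2 mod 31 = 8^2 - 17 - 13 = 3
y3 = s (x1 - x3) - y1 mod 31 = 8 * (17 - 3) - 12 = 7

P + Q = (3, 7)


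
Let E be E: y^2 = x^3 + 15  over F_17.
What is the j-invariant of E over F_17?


Delta = -16(4 a^3 + 27 b^2) mod 17 = 6
-1728 * (4 a)^3 = -1728 * (4*0)^3 mod 17 = 0
j = 0 * 6^(-1) mod 17 = 0

j = 0 (mod 17)


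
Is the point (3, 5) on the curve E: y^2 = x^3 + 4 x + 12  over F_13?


Check whether y^2 = x^3 + 4 x + 12 (mod 13) for (x, y) = (3, 5).
LHS: y^2 = 5^2 mod 13 = 12
RHS: x^3 + 4 x + 12 = 3^3 + 4*3 + 12 mod 13 = 12
LHS = RHS

Yes, on the curve


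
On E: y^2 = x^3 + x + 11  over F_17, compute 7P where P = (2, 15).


k = 7 = 111_2 (binary, LSB first: 111)
Double-and-add from P = (2, 15):
  bit 0 = 1: acc = O + (2, 15) = (2, 15)
  bit 1 = 1: acc = (2, 15) + (14, 7) = (9, 1)
  bit 2 = 1: acc = (9, 1) + (10, 1) = (15, 16)

7P = (15, 16)


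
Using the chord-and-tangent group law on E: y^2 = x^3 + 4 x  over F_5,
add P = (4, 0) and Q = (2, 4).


P != Q, so use the chord formula.
s = (y2 - y1) / (x2 - x1) = (4) / (3) mod 5 = 3
x3 = s^2 - x1 - x2 mod 5 = 3^2 - 4 - 2 = 3
y3 = s (x1 - x3) - y1 mod 5 = 3 * (4 - 3) - 0 = 3

P + Q = (3, 3)


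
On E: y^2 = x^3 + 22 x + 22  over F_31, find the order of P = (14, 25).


Compute successive multiples of P until we hit O:
  1P = (14, 25)
  2P = (8, 11)
  3P = (11, 13)
  4P = (22, 5)
  5P = (9, 9)
  6P = (17, 15)
  7P = (18, 9)
  8P = (15, 10)
  ... (continuing to 37P)
  37P = O

ord(P) = 37


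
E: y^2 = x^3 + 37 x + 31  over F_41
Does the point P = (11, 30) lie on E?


Check whether y^2 = x^3 + 37 x + 31 (mod 41) for (x, y) = (11, 30).
LHS: y^2 = 30^2 mod 41 = 39
RHS: x^3 + 37 x + 31 = 11^3 + 37*11 + 31 mod 41 = 6
LHS != RHS

No, not on the curve


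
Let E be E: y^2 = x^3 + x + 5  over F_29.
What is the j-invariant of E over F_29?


Delta = -16(4 a^3 + 27 b^2) mod 29 = 11
-1728 * (4 a)^3 = -1728 * (4*1)^3 mod 29 = 14
j = 14 * 11^(-1) mod 29 = 25

j = 25 (mod 29)


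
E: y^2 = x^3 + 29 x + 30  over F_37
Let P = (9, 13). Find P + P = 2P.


Doubling: s = (3 x1^2 + a) / (2 y1)
s = (3*9^2 + 29) / (2*13) mod 37 = 19
x3 = s^2 - 2 x1 mod 37 = 19^2 - 2*9 = 10
y3 = s (x1 - x3) - y1 mod 37 = 19 * (9 - 10) - 13 = 5

2P = (10, 5)
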